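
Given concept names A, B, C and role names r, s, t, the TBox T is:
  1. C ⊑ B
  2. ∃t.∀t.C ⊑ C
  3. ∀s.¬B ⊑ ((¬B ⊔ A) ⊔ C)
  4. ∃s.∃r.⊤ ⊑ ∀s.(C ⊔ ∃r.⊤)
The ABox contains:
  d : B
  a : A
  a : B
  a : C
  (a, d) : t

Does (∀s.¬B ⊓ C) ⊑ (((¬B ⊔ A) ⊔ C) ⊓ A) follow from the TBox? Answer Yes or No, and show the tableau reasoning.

No

1. (∀s.¬B ⊓ C) ⊑ (((¬B ⊔ A) ⊔ C) ⊓ A)  ⇔  ((∀s.¬B ⊓ C) ⊓ (((B ⊓ ¬A) ⊓ ¬C) ⊔ ¬A)) unsat w.r.t. T
   apply at x₀: C⊑B; ∀s.¬B⊑((¬B ⊔ A) ⊔ C)
   open: L(x₀) ⊇ {B, C, ¬A, ∀s.¬B, ∀s.∀r.⊥}
2. Hence (∀s.¬B ⊓ C) ⊑ (((¬B ⊔ A) ⊔ C) ⊓ A): not entailed.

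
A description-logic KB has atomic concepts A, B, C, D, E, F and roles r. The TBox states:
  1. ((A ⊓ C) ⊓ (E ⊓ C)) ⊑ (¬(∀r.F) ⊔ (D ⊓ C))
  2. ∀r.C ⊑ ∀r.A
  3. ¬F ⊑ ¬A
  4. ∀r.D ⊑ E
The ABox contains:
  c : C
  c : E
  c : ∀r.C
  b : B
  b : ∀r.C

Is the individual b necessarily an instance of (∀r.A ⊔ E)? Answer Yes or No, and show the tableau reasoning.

1. b : (∀r.A ⊔ E)?  L(b) = {B, ∀r.C} ∪ {(∃r.¬A ⊓ ¬E)}
   clash {E, ¬E} at b — b ∈ (∀r.A ⊔ E)
2. Hence b : (∀r.A ⊔ E): entailed.

Yes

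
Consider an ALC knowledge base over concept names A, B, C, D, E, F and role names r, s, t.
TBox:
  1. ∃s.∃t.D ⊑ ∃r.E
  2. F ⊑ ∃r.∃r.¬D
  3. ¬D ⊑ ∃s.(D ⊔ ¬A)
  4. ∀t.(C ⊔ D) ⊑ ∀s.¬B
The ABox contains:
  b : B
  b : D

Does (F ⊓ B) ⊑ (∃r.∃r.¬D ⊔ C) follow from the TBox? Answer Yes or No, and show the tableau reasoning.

1. (F ⊓ B) ⊑ (∃r.∃r.¬D ⊔ C)  ⇔  ((F ⊓ B) ⊓ (∀r.∀r.D ⊓ ¬C)) unsat w.r.t. T
   all branches close; clash {D, ¬D} at an ∃-successor
2. Hence (F ⊓ B) ⊑ (∃r.∃r.¬D ⊔ C): entailed.

Yes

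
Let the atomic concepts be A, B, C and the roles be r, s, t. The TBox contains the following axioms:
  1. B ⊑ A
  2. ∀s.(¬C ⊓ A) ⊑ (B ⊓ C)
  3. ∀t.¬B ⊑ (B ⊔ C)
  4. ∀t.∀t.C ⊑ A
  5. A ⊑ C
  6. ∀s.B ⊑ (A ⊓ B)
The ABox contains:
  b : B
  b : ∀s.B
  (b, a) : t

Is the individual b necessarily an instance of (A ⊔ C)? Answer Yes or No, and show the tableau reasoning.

1. b : (A ⊔ C)?  L(b) = {B, ∀s.B} ∪ {(¬A ⊓ ¬C)}
   clash {A, ¬A} at b — b ∈ (A ⊔ C)
2. Hence b : (A ⊔ C): entailed.

Yes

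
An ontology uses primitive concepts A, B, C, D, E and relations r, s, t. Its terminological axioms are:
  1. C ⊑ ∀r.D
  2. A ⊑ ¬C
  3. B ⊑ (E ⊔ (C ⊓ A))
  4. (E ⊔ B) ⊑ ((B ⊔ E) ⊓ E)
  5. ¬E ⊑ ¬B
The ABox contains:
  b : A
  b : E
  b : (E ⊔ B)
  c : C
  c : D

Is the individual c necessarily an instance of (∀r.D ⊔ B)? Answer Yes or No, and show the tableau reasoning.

1. c : (∀r.D ⊔ B)?  L(c) = {C, D} ∪ {(∃r.¬D ⊓ ¬B)}
   clash {C, ¬C} at c — c ∈ (∀r.D ⊔ B)
2. Hence c : (∀r.D ⊔ B): entailed.

Yes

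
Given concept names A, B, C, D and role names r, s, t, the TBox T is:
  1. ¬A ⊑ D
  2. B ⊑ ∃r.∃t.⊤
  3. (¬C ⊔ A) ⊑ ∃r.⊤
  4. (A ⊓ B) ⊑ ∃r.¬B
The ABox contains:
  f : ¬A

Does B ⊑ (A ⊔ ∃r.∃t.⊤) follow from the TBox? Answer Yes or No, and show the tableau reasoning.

1. B ⊑ (A ⊔ ∃r.∃t.⊤)  ⇔  (B ⊓ (¬A ⊓ ∀r.∀t.⊥)) unsat w.r.t. T
   all branches close; clash ⊥ at an ∃-successor
2. Hence B ⊑ (A ⊔ ∃r.∃t.⊤): entailed.

Yes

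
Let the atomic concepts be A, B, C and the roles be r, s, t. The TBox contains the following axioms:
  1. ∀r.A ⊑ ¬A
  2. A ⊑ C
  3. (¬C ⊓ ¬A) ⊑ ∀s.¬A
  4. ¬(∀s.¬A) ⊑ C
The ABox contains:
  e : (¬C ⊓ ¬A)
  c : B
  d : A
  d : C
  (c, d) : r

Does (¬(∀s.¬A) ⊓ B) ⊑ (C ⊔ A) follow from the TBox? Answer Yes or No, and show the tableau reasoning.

1. (¬(∀s.¬A) ⊓ B) ⊑ (C ⊔ A)  ⇔  ((∃s.A ⊓ B) ⊓ (¬C ⊓ ¬A)) unsat w.r.t. T
   all branches close; clash {A, ¬A} at an ∃-successor
2. Hence (¬(∀s.¬A) ⊓ B) ⊑ (C ⊔ A): entailed.

Yes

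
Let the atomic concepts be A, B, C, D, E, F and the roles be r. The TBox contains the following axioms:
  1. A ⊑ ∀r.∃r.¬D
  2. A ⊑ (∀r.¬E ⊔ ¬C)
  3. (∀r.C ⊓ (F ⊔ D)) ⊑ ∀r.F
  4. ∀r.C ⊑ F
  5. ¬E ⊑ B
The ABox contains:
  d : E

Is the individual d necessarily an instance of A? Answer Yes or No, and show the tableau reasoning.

No

1. d : A?  L(d) = {E} ∪ {¬A}
   open: L(d) ⊇ {E, ¬A, ∃r.¬C} (+ ∃-successors) — d ∉ A possible
2. Hence d : A: not entailed.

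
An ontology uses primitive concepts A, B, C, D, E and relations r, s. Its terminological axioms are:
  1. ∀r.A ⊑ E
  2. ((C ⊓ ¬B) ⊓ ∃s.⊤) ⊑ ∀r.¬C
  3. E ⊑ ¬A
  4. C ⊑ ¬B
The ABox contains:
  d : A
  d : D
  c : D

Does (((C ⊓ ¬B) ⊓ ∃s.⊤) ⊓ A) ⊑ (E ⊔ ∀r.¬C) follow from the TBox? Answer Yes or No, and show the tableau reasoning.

Yes

1. (((C ⊓ ¬B) ⊓ ∃s.⊤) ⊓ A) ⊑ (E ⊔ ∀r.¬C)  ⇔  ((((C ⊓ ¬B) ⊓ ∃s.⊤) ⊓ A) ⊓ (¬E ⊓ ∃r.C)) unsat w.r.t. T
   all branches close; clash {E, ¬E} at x₀
2. Hence (((C ⊓ ¬B) ⊓ ∃s.⊤) ⊓ A) ⊑ (E ⊔ ∀r.¬C): entailed.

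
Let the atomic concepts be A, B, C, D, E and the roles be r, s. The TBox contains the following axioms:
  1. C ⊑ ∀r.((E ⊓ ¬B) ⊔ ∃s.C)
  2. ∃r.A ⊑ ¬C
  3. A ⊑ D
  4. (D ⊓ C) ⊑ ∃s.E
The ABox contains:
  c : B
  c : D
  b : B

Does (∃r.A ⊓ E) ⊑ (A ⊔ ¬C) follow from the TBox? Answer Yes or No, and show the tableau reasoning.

1. (∃r.A ⊓ E) ⊑ (A ⊔ ¬C)  ⇔  ((∃r.A ⊓ E) ⊓ (¬A ⊓ C)) unsat w.r.t. T
   all branches close; clash {C, ¬C} at x₀
2. Hence (∃r.A ⊓ E) ⊑ (A ⊔ ¬C): entailed.

Yes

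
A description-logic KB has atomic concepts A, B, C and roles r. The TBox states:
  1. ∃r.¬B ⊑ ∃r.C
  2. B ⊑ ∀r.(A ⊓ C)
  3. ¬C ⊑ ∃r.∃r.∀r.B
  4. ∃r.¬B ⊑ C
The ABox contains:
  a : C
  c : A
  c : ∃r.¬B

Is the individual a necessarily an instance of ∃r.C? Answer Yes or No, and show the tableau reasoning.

No

1. a : ∃r.C?  L(a) = {C} ∪ {∀r.¬C}
   open: L(a) ⊇ {C, ¬B, ∀r.B, ∀r.¬C} — a ∉ ∃r.C possible
2. Hence a : ∃r.C: not entailed.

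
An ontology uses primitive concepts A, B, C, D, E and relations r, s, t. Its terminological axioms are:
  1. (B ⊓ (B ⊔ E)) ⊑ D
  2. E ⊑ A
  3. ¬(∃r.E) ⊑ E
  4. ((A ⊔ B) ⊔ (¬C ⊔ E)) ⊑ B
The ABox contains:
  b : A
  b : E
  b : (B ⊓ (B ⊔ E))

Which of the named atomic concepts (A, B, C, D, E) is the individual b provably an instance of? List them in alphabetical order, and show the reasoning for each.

{A, B, D, E}

1. b : A?  L(b) = {A, E, (B ⊓ (B ⊔ E))} ∪ {¬A}
   clash {A, ¬A} at b — b ∈ A
2. b : B?  L(b) = {A, E, (B ⊓ (B ⊔ E))} ∪ {¬B}
   clash {B, ¬B} at b — b ∈ B
3. b : C?  L(b) = {A, E, (B ⊓ (B ⊔ E))} ∪ {¬C}
   apply at b: (B ⊓ (B ⊔ E))⊑D
   open: L(b) ⊇ {A, B, D, E, ¬C} — b ∉ C possible
4. b : D?  L(b) = {A, E, (B ⊓ (B ⊔ E))} ∪ {¬D}
   clash {D, ¬D} at b — b ∈ D
5. b : E?  L(b) = {A, E, (B ⊓ (B ⊔ E))} ∪ {¬E}
   clash {E, ¬E} at b — b ∈ E
6. Entailed for b: {A, B, D, E}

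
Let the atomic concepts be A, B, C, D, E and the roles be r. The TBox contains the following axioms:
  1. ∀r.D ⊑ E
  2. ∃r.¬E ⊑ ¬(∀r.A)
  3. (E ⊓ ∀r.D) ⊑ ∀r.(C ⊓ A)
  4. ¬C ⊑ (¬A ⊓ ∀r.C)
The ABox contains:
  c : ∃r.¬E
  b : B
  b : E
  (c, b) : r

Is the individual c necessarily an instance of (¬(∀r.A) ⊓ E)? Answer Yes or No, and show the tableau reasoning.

1. c : (¬(∀r.A) ⊓ E)?  L(c) = {∃r.¬E} ∪ {(∀r.A ⊔ ¬E)}
   apply at c: ∃r.¬E⊑¬(∀r.A)
   open: L(c) ⊇ {C, ¬E, ∃r.¬A, ∃r.¬D, ∃r.¬E} (+ ∃-successors) — c ∉ (¬(∀r.A) ⊓ E) possible
2. Hence c : (¬(∀r.A) ⊓ E): not entailed.

No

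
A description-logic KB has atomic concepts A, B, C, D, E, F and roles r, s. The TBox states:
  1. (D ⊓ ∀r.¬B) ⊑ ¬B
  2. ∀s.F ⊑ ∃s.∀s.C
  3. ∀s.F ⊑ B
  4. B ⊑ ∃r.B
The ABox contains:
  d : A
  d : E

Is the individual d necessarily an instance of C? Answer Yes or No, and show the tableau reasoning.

1. d : C?  L(d) = {A, E} ∪ {¬C}
   open: L(d) ⊇ {A, E, ¬B, ¬C, ∃s.¬F} (+ ∃-successors) — d ∉ C possible
2. Hence d : C: not entailed.

No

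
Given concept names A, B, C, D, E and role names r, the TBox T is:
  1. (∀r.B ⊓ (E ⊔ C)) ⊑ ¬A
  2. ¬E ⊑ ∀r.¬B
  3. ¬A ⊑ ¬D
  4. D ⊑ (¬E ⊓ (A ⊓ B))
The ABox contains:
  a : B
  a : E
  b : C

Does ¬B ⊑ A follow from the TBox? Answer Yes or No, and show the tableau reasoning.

No

1. ¬B ⊑ A  ⇔  (¬B ⊓ ¬A) unsat w.r.t. T
   apply at x₀: ¬A⊑¬D
   open: L(x₀) ⊇ {E, ¬A, ¬B, ¬D}
2. Hence ¬B ⊑ A: not entailed.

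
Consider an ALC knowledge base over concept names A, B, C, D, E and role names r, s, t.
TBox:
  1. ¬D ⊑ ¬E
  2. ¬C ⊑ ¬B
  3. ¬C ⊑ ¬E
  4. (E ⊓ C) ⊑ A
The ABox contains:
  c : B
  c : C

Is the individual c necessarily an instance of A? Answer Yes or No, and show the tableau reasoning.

No

1. c : A?  L(c) = {B, C} ∪ {¬A}
   open: L(c) ⊇ {B, C, D, ¬A, ¬E} — c ∉ A possible
2. Hence c : A: not entailed.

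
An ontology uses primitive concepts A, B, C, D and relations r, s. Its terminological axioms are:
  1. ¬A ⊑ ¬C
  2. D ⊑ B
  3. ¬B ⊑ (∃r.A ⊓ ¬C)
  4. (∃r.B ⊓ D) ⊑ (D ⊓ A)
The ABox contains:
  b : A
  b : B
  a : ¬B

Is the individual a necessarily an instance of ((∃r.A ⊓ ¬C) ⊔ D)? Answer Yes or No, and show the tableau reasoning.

Yes

1. a : ((∃r.A ⊓ ¬C) ⊔ D)?  L(a) = {¬B} ∪ {((∀r.¬A ⊔ C) ⊓ ¬D)}
   clash {C, ¬C} at a — a ∈ ((∃r.A ⊓ ¬C) ⊔ D)
2. Hence a : ((∃r.A ⊓ ¬C) ⊔ D): entailed.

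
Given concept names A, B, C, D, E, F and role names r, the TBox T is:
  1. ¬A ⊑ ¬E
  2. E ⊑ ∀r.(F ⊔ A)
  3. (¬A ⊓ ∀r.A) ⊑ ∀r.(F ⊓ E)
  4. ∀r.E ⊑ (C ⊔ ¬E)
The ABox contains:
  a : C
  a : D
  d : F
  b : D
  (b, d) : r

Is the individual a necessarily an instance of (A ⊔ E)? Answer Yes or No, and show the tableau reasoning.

1. a : (A ⊔ E)?  L(a) = {C, D} ∪ {(¬A ⊓ ¬E)}
   open: L(a) ⊇ {C, D, ¬A, ¬E, ∃r.¬A, …} (+ ∃-successors) — a ∉ (A ⊔ E) possible
2. Hence a : (A ⊔ E): not entailed.

No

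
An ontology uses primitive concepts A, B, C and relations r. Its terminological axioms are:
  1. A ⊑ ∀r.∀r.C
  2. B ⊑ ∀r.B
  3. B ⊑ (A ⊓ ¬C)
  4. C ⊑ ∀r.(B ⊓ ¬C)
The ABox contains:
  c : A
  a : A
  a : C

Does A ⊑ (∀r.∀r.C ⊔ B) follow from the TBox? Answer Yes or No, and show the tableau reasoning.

Yes

1. A ⊑ (∀r.∀r.C ⊔ B)  ⇔  (A ⊓ (∃r.∃r.¬C ⊓ ¬B)) unsat w.r.t. T
   all branches close; clash {C, ¬C} at an ∃-successor
2. Hence A ⊑ (∀r.∀r.C ⊔ B): entailed.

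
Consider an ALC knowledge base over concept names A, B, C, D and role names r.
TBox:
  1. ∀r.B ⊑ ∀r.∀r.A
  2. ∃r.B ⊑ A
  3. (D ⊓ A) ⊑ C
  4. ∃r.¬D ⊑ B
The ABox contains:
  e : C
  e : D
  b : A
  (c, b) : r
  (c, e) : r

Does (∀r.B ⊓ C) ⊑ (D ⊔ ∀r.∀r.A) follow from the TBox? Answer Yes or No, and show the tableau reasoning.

1. (∀r.B ⊓ C) ⊑ (D ⊔ ∀r.∀r.A)  ⇔  ((∀r.B ⊓ C) ⊓ (¬D ⊓ ∃r.∃r.¬A)) unsat w.r.t. T
   all branches close; clash {A, ¬A} at an ∃-successor
2. Hence (∀r.B ⊓ C) ⊑ (D ⊔ ∀r.∀r.A): entailed.

Yes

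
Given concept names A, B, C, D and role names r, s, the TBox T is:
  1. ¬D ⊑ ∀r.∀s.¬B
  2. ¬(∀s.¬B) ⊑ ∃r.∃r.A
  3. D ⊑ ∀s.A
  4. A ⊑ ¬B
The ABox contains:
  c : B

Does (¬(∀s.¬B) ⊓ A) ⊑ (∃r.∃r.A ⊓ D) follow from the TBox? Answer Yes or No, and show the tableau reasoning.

1. (¬(∀s.¬B) ⊓ A) ⊑ (∃r.∃r.A ⊓ D)  ⇔  ((∃s.B ⊓ A) ⊓ (∀r.∀r.¬A ⊔ ¬D)) unsat w.r.t. T
   apply at x₀: ¬(∀s.¬B)⊑∃r.∃r.A; A⊑¬B
   open: L(x₀) ⊇ {A, ¬B, ¬D, ∀r.∀s.¬B, ∃r.∃r.A, …} (+ ∃-successors)
2. Hence (¬(∀s.¬B) ⊓ A) ⊑ (∃r.∃r.A ⊓ D): not entailed.

No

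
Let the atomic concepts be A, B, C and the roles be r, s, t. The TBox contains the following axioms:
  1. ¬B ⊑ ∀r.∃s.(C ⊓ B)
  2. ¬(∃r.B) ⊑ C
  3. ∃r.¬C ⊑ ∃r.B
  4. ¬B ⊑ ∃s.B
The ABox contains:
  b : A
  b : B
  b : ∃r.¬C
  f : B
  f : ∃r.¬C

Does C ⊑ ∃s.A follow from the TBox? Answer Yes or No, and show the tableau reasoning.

1. C ⊑ ∃s.A  ⇔  (C ⊓ ∀s.¬A) unsat w.r.t. T
   open: L(x₀) ⊇ {B, C, ∀r.C, ∀s.¬A}
2. Hence C ⊑ ∃s.A: not entailed.

No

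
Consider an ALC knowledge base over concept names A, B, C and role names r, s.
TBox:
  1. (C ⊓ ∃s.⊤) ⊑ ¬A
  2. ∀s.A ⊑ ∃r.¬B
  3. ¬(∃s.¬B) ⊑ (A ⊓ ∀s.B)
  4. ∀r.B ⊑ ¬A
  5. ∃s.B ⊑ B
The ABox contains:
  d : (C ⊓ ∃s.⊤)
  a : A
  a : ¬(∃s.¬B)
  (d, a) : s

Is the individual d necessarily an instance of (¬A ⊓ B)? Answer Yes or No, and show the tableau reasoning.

1. d : (¬A ⊓ B)?  L(d) = {(C ⊓ ∃s.⊤)} ∪ {(A ⊔ ¬B)}
   apply at d: (C ⊓ ∃s.⊤)⊑¬A
   open: L(d) ⊇ {C, ¬A, ¬B, ∀s.¬B, ∃s.¬A, …} (+ ∃-successors) — d ∉ (¬A ⊓ B) possible
2. Hence d : (¬A ⊓ B): not entailed.

No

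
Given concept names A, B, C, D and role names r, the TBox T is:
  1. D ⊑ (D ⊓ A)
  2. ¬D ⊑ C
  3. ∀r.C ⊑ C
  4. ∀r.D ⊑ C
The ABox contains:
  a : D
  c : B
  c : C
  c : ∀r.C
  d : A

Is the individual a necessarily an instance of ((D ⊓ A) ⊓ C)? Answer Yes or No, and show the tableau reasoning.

No

1. a : ((D ⊓ A) ⊓ C)?  L(a) = {D} ∪ {((¬D ⊔ ¬A) ⊔ ¬C)}
   apply at a: D⊑(D ⊓ A)
   open: L(a) ⊇ {A, D, ¬C, ∃r.¬C, ∃r.¬D} (+ ∃-successors) — a ∉ ((D ⊓ A) ⊓ C) possible
2. Hence a : ((D ⊓ A) ⊓ C): not entailed.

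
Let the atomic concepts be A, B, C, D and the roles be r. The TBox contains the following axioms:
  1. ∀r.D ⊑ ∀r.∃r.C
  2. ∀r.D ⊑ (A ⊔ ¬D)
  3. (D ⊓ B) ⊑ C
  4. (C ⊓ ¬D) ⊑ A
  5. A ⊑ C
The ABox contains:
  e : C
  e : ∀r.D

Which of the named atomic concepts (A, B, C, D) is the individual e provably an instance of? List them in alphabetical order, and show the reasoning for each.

1. e : A?  L(e) = {C, ∀r.D} ∪ {¬A}
   clash {A, ¬A} at e — e ∈ A
2. e : B?  L(e) = {C, ∀r.D} ∪ {¬B}
   apply at e: ∀r.D⊑∀r.∃r.C; ∀r.D⊑(A ⊔ ¬D)
   open: L(e) ⊇ {A, C, D, ¬B, ∀r.D, …} — e ∉ B possible
3. e : C?  L(e) = {C, ∀r.D} ∪ {¬C}
   clash {C, ¬C} at e — e ∈ C
4. e : D?  L(e) = {C, ∀r.D} ∪ {¬D}
   apply at e: ∀r.D⊑∀r.∃r.C; ∀r.D⊑(A ⊔ ¬D)
   open: L(e) ⊇ {A, C, ¬D, ∀r.D, ∀r.∃r.C} — e ∉ D possible
5. Entailed for e: {A, C}

{A, C}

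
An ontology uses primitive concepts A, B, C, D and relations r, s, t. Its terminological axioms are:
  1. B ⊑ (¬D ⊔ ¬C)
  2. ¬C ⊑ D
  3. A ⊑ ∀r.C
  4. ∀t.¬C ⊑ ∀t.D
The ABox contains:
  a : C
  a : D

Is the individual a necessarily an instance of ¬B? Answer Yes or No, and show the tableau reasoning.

Yes

1. a : ¬B?  L(a) = {C, D} ∪ {B}
   clash {C, ¬C} at a — a ∈ ¬B
2. Hence a : ¬B: entailed.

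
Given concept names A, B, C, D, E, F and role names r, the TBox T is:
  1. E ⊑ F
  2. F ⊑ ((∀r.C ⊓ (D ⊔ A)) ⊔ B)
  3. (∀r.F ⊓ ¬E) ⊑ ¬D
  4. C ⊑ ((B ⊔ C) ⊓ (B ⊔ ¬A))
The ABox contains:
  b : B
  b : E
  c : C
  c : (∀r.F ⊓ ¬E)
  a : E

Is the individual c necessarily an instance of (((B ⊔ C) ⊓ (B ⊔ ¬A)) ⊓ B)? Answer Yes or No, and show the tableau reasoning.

No

1. c : (((B ⊔ C) ⊓ (B ⊔ ¬A)) ⊓ B)?  L(c) = {C, (∀r.F ⊓ ¬E)} ∪ {(((¬B ⊓ ¬C) ⊔ (¬B ⊓ A)) ⊔ ¬B)}
   apply at c: (∀r.F ⊓ ¬E)⊑¬D; C⊑((B ⊔ C) ⊓ (B ⊔ ¬A))
   open: L(c) ⊇ {C, ¬A, ¬B, ¬D, ¬E, …} — c ∉ (((B ⊔ C) ⊓ (B ⊔ ¬A)) ⊓ B) possible
2. Hence c : (((B ⊔ C) ⊓ (B ⊔ ¬A)) ⊓ B): not entailed.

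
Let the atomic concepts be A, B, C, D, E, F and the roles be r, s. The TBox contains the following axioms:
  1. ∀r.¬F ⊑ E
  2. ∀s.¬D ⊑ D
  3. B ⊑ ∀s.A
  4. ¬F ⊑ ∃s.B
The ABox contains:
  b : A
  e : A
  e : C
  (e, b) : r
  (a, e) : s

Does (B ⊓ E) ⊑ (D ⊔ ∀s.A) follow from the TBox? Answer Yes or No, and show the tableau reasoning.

1. (B ⊓ E) ⊑ (D ⊔ ∀s.A)  ⇔  ((B ⊓ E) ⊓ (¬D ⊓ ∃s.¬A)) unsat w.r.t. T
   all branches close; clash {D, ¬D} at x₀
2. Hence (B ⊓ E) ⊑ (D ⊔ ∀s.A): entailed.

Yes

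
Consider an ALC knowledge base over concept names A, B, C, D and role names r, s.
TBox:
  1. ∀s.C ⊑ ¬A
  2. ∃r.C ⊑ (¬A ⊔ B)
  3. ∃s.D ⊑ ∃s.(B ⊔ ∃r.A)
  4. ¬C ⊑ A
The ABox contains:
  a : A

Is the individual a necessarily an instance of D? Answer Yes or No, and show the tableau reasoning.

1. a : D?  L(a) = {A} ∪ {¬D}
   open: L(a) ⊇ {A, ¬D, ∀r.¬C, ∀s.¬D, ∃s.¬C} (+ ∃-successors) — a ∉ D possible
2. Hence a : D: not entailed.

No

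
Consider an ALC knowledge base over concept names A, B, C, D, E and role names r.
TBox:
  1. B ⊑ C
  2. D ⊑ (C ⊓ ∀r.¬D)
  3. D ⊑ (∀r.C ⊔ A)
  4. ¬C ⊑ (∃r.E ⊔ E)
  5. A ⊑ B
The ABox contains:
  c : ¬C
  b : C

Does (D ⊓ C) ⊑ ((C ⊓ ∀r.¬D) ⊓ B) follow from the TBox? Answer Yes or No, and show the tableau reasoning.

1. (D ⊓ C) ⊑ ((C ⊓ ∀r.¬D) ⊓ B)  ⇔  ((D ⊓ C) ⊓ ((¬C ⊔ ∃r.D) ⊔ ¬B)) unsat w.r.t. T
   apply at x₀: D⊑(C ⊓ ∀r.¬D); D⊑(∀r.C ⊔ A)
   open: L(x₀) ⊇ {C, D, ¬A, ¬B, ∀r.C, …}
2. Hence (D ⊓ C) ⊑ ((C ⊓ ∀r.¬D) ⊓ B): not entailed.

No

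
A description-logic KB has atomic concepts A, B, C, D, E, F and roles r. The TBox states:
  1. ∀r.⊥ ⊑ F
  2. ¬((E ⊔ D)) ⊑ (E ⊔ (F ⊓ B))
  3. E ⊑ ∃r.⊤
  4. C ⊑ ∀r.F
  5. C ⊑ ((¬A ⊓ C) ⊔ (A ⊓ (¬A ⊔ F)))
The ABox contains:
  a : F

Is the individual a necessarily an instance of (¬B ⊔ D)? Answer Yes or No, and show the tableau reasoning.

1. a : (¬B ⊔ D)?  L(a) = {F} ∪ {(B ⊓ ¬D)}
   open: L(a) ⊇ {B, F, ¬C, ¬D, ¬E} — a ∉ (¬B ⊔ D) possible
2. Hence a : (¬B ⊔ D): not entailed.

No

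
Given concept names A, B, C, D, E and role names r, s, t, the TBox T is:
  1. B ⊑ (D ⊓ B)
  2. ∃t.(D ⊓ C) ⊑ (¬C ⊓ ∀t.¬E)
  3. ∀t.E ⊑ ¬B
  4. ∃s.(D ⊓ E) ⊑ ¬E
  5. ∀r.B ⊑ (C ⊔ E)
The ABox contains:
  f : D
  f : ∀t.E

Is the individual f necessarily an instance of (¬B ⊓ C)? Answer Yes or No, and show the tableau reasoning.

1. f : (¬B ⊓ C)?  L(f) = {D, ∀t.E} ∪ {(B ⊔ ¬C)}
   apply at f: ∀t.E⊑¬B
   open: L(f) ⊇ {D, ¬B, ¬C, ∀s.(¬D ⊔ ¬E), ∀t.(¬D ⊔ ¬C), …} (+ ∃-successors) — f ∉ (¬B ⊓ C) possible
2. Hence f : (¬B ⊓ C): not entailed.

No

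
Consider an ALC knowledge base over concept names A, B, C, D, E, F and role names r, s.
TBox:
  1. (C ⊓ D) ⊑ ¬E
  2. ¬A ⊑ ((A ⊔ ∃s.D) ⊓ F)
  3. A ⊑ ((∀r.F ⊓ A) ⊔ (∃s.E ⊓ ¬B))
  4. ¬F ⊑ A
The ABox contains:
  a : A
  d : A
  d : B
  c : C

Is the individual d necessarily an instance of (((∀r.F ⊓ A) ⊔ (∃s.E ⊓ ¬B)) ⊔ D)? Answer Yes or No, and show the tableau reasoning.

Yes

1. d : (((∀r.F ⊓ A) ⊔ (∃s.E ⊓ ¬B)) ⊔ D)?  L(d) = {A, B} ∪ {(((∃r.¬F ⊔ ¬A) ⊓ (∀s.¬E ⊔ B)) ⊓ ¬D)}
   clash {A, ¬A} at d — d ∈ (((∀r.F ⊓ A) ⊔ (∃s.E ⊓ ¬B)) ⊔ D)
2. Hence d : (((∀r.F ⊓ A) ⊔ (∃s.E ⊓ ¬B)) ⊔ D): entailed.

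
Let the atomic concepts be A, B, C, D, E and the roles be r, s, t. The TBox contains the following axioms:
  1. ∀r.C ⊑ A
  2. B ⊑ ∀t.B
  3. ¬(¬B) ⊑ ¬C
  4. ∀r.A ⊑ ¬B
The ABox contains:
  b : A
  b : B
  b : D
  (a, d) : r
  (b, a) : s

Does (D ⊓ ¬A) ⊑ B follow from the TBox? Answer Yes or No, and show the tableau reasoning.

1. (D ⊓ ¬A) ⊑ B  ⇔  ((D ⊓ ¬A) ⊓ ¬B) unsat w.r.t. T
   open: L(x₀) ⊇ {D, ¬A, ¬B, ∃r.¬C} (+ ∃-successors)
2. Hence (D ⊓ ¬A) ⊑ B: not entailed.

No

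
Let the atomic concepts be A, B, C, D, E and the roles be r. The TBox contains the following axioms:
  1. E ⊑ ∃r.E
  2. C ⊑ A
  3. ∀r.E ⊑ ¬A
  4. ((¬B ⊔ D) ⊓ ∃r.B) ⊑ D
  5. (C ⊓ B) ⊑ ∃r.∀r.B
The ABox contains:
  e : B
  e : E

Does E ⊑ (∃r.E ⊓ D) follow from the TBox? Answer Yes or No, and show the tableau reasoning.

1. E ⊑ (∃r.E ⊓ D)  ⇔  (E ⊓ (∀r.¬E ⊔ ¬D)) unsat w.r.t. T
   apply at x₀: E⊑∃r.E
   open: L(x₀) ⊇ {B, E, ¬C, ¬D, ∃r.E, …} (+ ∃-successors)
2. Hence E ⊑ (∃r.E ⊓ D): not entailed.

No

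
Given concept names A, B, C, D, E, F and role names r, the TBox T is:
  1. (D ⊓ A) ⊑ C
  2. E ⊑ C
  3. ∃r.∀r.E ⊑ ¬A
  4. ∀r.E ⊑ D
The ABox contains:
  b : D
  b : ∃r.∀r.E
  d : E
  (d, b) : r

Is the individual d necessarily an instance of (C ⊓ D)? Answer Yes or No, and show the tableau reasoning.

No

1. d : (C ⊓ D)?  L(d) = {E} ∪ {(¬C ⊔ ¬D)}
   apply at d: E⊑C
   open: L(d) ⊇ {C, E, ¬D, ∀r.∃r.¬E, ∃r.¬E} (+ ∃-successors) — d ∉ (C ⊓ D) possible
2. Hence d : (C ⊓ D): not entailed.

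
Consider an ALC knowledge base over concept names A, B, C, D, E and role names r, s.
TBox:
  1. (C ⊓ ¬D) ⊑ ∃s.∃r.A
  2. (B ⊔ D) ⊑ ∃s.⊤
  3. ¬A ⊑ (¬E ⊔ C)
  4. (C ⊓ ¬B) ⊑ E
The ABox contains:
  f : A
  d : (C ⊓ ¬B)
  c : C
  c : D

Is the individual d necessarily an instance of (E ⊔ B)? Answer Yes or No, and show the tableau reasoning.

Yes

1. d : (E ⊔ B)?  L(d) = {(C ⊓ ¬B)} ∪ {(¬E ⊓ ¬B)}
   clash {E, ¬E} at d — d ∈ (E ⊔ B)
2. Hence d : (E ⊔ B): entailed.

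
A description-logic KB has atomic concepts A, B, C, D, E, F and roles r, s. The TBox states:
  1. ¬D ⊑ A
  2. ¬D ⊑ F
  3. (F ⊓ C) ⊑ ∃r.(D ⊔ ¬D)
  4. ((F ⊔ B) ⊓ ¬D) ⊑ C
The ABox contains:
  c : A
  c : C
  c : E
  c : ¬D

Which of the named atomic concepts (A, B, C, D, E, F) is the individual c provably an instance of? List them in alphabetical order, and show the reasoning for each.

{A, C, E, F}

1. c : A?  L(c) = {A, C, E, ¬D} ∪ {¬A}
   clash {A, ¬A} at c — c ∈ A
2. c : B?  L(c) = {A, C, E, ¬D} ∪ {¬B}
   apply at c: ¬D⊑F
   open: L(c) ⊇ {A, C, E, F, ¬B, …} (+ ∃-successors) — c ∉ B possible
3. c : C?  L(c) = {A, C, E, ¬D} ∪ {¬C}
   clash {C, ¬C} at c — c ∈ C
4. c : D?  L(c) = {A, C, E, ¬D} ∪ {¬D}
   apply at c: ¬D⊑F
   open: L(c) ⊇ {A, C, E, F, ¬D, …} (+ ∃-successors) — c ∉ D possible
5. c : E?  L(c) = {A, C, E, ¬D} ∪ {¬E}
   clash {E, ¬E} at c — c ∈ E
6. c : F?  L(c) = {A, C, E, ¬D} ∪ {¬F}
   clash {F, ¬F} at c — c ∈ F
7. Entailed for c: {A, C, E, F}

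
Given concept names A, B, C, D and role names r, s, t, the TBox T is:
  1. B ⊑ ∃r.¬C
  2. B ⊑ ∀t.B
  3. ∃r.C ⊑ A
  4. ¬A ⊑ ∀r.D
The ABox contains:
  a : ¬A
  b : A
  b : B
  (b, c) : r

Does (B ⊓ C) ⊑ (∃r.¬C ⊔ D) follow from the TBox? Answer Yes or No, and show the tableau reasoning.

Yes

1. (B ⊓ C) ⊑ (∃r.¬C ⊔ D)  ⇔  ((B ⊓ C) ⊓ (∀r.C ⊓ ¬D)) unsat w.r.t. T
   all branches close; clash {C, ¬C} at an ∃-successor
2. Hence (B ⊓ C) ⊑ (∃r.¬C ⊔ D): entailed.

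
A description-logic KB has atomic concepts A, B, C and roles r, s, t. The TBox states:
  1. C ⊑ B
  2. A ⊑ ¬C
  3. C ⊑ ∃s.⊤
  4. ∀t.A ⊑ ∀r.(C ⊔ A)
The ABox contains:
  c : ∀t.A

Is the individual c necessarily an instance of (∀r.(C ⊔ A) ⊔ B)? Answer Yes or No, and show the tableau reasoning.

Yes

1. c : (∀r.(C ⊔ A) ⊔ B)?  L(c) = {∀t.A} ∪ {(∃r.(¬C ⊓ ¬A) ⊓ ¬B)}
   clash {A, ¬A} at an ∃-successor — c ∈ (∀r.(C ⊔ A) ⊔ B)
2. Hence c : (∀r.(C ⊔ A) ⊔ B): entailed.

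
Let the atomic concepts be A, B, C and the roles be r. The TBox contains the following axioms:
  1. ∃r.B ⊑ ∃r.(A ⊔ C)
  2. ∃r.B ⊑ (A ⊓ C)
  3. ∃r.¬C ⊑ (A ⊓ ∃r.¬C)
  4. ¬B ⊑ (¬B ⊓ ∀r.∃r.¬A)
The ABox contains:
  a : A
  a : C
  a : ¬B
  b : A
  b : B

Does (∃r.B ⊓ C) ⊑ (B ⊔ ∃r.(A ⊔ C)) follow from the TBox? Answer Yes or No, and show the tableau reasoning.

Yes

1. (∃r.B ⊓ C) ⊑ (B ⊔ ∃r.(A ⊔ C))  ⇔  ((∃r.B ⊓ C) ⊓ (¬B ⊓ ∀r.(¬A ⊓ ¬C))) unsat w.r.t. T
   all branches close; clash {C, ¬C} at an ∃-successor
2. Hence (∃r.B ⊓ C) ⊑ (B ⊔ ∃r.(A ⊔ C)): entailed.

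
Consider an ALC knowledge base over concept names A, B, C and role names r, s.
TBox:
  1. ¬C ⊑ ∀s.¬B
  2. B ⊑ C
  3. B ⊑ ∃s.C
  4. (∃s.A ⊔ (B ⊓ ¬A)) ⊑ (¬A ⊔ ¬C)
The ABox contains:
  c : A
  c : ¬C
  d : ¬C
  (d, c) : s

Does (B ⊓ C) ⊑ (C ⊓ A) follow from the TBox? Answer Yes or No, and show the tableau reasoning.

1. (B ⊓ C) ⊑ (C ⊓ A)  ⇔  ((B ⊓ C) ⊓ (¬C ⊔ ¬A)) unsat w.r.t. T
   apply at x₀: B⊑∃s.C
   open: L(x₀) ⊇ {B, C, ¬A, ∃s.C} (+ ∃-successors)
2. Hence (B ⊓ C) ⊑ (C ⊓ A): not entailed.

No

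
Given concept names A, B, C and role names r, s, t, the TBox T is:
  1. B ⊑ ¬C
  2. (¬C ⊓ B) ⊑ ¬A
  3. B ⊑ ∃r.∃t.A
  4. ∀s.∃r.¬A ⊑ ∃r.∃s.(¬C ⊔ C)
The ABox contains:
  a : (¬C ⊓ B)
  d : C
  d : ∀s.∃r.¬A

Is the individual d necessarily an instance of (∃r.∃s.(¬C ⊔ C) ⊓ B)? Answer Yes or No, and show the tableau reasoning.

No

1. d : (∃r.∃s.(¬C ⊔ C) ⊓ B)?  L(d) = {C, ∀s.∃r.¬A} ∪ {(∀r.∀s.(C ⊓ ¬C) ⊔ ¬B)}
   apply at d: ∀s.∃r.¬A⊑∃r.∃s.(¬C ⊔ C)
   open: L(d) ⊇ {C, ¬B, ∀s.∃r.¬A, ∃r.∃s.(¬C ⊔ C)} (+ ∃-successors) — d ∉ (∃r.∃s.(¬C ⊔ C) ⊓ B) possible
2. Hence d : (∃r.∃s.(¬C ⊔ C) ⊓ B): not entailed.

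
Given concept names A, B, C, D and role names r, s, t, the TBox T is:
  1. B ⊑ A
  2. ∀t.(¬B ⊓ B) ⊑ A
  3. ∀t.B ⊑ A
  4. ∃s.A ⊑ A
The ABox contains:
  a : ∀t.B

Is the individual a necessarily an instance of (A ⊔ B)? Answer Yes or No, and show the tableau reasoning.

1. a : (A ⊔ B)?  L(a) = {∀t.B} ∪ {(¬A ⊓ ¬B)}
   clash {A, ¬A} at a — a ∈ (A ⊔ B)
2. Hence a : (A ⊔ B): entailed.

Yes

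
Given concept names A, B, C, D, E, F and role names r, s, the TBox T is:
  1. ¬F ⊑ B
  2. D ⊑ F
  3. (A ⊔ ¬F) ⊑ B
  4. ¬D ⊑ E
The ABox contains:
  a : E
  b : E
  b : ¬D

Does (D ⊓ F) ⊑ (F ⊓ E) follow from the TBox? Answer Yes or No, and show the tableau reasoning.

1. (D ⊓ F) ⊑ (F ⊓ E)  ⇔  ((D ⊓ F) ⊓ (¬F ⊔ ¬E)) unsat w.r.t. T
   open: L(x₀) ⊇ {D, F, ¬A, ¬E}
2. Hence (D ⊓ F) ⊑ (F ⊓ E): not entailed.

No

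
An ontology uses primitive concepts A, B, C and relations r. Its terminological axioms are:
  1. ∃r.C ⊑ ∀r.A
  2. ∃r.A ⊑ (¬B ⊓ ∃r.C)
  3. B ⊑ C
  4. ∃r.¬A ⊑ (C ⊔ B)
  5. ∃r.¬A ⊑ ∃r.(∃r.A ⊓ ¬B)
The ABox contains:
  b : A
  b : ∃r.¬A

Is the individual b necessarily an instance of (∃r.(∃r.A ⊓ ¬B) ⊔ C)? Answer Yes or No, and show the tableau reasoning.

Yes

1. b : (∃r.(∃r.A ⊓ ¬B) ⊔ C)?  L(b) = {A, ∃r.¬A} ∪ {(∀r.(∀r.¬A ⊔ B) ⊓ ¬C)}
   clash {C, ¬C} at b — b ∈ (∃r.(∃r.A ⊓ ¬B) ⊔ C)
2. Hence b : (∃r.(∃r.A ⊓ ¬B) ⊔ C): entailed.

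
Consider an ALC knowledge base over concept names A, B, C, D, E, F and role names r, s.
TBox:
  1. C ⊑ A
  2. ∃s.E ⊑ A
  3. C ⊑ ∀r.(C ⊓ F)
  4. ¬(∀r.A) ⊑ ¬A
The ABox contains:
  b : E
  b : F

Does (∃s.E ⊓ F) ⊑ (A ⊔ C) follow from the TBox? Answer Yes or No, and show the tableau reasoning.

Yes

1. (∃s.E ⊓ F) ⊑ (A ⊔ C)  ⇔  ((∃s.E ⊓ F) ⊓ (¬A ⊓ ¬C)) unsat w.r.t. T
   all branches close; clash {A, ¬A} at x₀
2. Hence (∃s.E ⊓ F) ⊑ (A ⊔ C): entailed.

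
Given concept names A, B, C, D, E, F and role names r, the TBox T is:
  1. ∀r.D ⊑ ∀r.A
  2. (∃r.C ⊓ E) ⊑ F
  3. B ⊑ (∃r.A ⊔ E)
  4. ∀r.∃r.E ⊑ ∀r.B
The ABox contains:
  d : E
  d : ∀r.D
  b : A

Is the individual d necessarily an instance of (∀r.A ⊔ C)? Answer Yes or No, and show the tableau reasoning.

Yes

1. d : (∀r.A ⊔ C)?  L(d) = {E, ∀r.D} ∪ {(∃r.¬A ⊓ ¬C)}
   clash {A, ¬A} at an ∃-successor — d ∈ (∀r.A ⊔ C)
2. Hence d : (∀r.A ⊔ C): entailed.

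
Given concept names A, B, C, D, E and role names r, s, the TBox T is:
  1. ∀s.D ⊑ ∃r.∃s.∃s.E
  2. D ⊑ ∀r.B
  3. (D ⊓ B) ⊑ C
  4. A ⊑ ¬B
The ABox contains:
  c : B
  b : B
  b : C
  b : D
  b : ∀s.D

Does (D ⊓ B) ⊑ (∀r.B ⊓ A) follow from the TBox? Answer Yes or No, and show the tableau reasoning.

1. (D ⊓ B) ⊑ (∀r.B ⊓ A)  ⇔  ((D ⊓ B) ⊓ (∃r.¬B ⊔ ¬A)) unsat w.r.t. T
   apply at x₀: D⊑∀r.B; (D ⊓ B)⊑C
   open: L(x₀) ⊇ {B, C, D, ¬A, ∀r.B, …} (+ ∃-successors)
2. Hence (D ⊓ B) ⊑ (∀r.B ⊓ A): not entailed.

No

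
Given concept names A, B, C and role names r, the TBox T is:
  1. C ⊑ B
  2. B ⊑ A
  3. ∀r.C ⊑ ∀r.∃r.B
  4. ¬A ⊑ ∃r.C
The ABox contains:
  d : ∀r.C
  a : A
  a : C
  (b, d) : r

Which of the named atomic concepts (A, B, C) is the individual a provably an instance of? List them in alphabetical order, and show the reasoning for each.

1. a : A?  L(a) = {A, C} ∪ {¬A}
   clash {A, ¬A} at a — a ∈ A
2. a : B?  L(a) = {A, C} ∪ {¬B}
   clash {B, ¬B} at a — a ∈ B
3. a : C?  L(a) = {A, C} ∪ {¬C}
   clash {C, ¬C} at a — a ∈ C
4. Entailed for a: {A, B, C}

{A, B, C}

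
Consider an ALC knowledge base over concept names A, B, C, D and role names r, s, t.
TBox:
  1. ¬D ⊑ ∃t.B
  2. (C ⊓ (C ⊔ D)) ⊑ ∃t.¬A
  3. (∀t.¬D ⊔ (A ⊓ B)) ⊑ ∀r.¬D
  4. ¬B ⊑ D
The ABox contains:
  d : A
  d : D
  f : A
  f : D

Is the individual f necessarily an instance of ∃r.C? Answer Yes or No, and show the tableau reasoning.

No

1. f : ∃r.C?  L(f) = {A, D} ∪ {∀r.¬C}
   open: L(f) ⊇ {A, D, ¬B, ¬C, ∀r.¬C, …} (+ ∃-successors) — f ∉ ∃r.C possible
2. Hence f : ∃r.C: not entailed.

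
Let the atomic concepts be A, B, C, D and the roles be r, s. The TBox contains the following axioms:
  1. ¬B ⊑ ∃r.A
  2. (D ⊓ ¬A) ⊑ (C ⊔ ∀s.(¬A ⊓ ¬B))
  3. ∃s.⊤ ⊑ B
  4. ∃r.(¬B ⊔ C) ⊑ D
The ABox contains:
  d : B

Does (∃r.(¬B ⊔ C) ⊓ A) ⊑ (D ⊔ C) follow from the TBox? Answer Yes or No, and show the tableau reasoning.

1. (∃r.(¬B ⊔ C) ⊓ A) ⊑ (D ⊔ C)  ⇔  ((∃r.(¬B ⊔ C) ⊓ A) ⊓ (¬D ⊓ ¬C)) unsat w.r.t. T
   all branches close; clash {D, ¬D} at x₀
2. Hence (∃r.(¬B ⊔ C) ⊓ A) ⊑ (D ⊔ C): entailed.

Yes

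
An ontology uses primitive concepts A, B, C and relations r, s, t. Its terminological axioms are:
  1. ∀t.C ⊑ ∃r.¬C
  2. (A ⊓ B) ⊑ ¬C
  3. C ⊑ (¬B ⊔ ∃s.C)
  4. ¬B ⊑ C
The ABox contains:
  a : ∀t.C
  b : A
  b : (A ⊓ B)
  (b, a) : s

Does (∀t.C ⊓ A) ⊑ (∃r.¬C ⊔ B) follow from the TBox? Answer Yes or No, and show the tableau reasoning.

1. (∀t.C ⊓ A) ⊑ (∃r.¬C ⊔ B)  ⇔  ((∀t.C ⊓ A) ⊓ (∀r.C ⊓ ¬B)) unsat w.r.t. T
   all branches close; clash {C, ¬C} at x₀
2. Hence (∀t.C ⊓ A) ⊑ (∃r.¬C ⊔ B): entailed.

Yes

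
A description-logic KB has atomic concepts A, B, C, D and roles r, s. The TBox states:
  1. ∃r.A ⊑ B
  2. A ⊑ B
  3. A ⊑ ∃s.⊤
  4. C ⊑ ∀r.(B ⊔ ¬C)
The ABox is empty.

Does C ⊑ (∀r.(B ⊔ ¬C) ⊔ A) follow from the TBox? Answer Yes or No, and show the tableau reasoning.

1. C ⊑ (∀r.(B ⊔ ¬C) ⊔ A)  ⇔  (C ⊓ (∃r.(¬B ⊓ C) ⊓ ¬A)) unsat w.r.t. T
   all branches close; clash {C, ¬C} at an ∃-successor
2. Hence C ⊑ (∀r.(B ⊔ ¬C) ⊔ A): entailed.

Yes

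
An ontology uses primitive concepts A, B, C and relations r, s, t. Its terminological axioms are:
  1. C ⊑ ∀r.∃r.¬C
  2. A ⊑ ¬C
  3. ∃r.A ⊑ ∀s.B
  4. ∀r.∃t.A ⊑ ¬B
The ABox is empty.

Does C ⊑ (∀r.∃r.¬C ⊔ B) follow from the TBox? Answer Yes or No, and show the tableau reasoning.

Yes

1. C ⊑ (∀r.∃r.¬C ⊔ B)  ⇔  (C ⊓ (∃r.∀r.C ⊓ ¬B)) unsat w.r.t. T
   all branches close; clash {C, ¬C} at x₀
2. Hence C ⊑ (∀r.∃r.¬C ⊔ B): entailed.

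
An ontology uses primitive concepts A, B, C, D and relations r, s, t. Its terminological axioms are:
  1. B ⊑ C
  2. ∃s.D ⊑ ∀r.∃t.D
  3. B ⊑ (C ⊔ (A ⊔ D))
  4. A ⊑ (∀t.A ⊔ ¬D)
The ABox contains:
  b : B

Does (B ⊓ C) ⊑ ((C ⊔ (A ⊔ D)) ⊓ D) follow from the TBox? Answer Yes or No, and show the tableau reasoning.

1. (B ⊓ C) ⊑ ((C ⊔ (A ⊔ D)) ⊓ D)  ⇔  ((B ⊓ C) ⊓ ((¬C ⊓ (¬A ⊓ ¬D)) ⊔ ¬D)) unsat w.r.t. T
   apply at x₀: B⊑(C ⊔ (A ⊔ D))
   open: L(x₀) ⊇ {B, C, ¬A, ¬D, ∀s.¬D}
2. Hence (B ⊓ C) ⊑ ((C ⊔ (A ⊔ D)) ⊓ D): not entailed.

No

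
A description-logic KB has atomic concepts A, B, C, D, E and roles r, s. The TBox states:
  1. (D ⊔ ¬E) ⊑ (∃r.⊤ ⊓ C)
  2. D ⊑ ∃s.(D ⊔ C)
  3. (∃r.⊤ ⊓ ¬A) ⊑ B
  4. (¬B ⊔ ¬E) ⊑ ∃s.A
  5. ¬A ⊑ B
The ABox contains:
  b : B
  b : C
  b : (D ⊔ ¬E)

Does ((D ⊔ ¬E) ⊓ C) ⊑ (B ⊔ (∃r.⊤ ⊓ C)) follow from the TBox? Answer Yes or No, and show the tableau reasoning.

Yes

1. ((D ⊔ ¬E) ⊓ C) ⊑ (B ⊔ (∃r.⊤ ⊓ C))  ⇔  (((D ⊔ ¬E) ⊓ C) ⊓ (¬B ⊓ (∀r.⊥ ⊔ ¬C))) unsat w.r.t. T
   all branches close; clash {B, ¬B} at x₀
2. Hence ((D ⊔ ¬E) ⊓ C) ⊑ (B ⊔ (∃r.⊤ ⊓ C)): entailed.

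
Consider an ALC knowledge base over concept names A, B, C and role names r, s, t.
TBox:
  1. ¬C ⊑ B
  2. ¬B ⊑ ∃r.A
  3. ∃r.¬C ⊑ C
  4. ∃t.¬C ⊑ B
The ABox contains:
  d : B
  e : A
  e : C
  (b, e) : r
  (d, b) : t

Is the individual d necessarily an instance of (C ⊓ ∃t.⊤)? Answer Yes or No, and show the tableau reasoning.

1. d : (C ⊓ ∃t.⊤)?  L(d) = {B} ∪ {(¬C ⊔ ∀t.⊥)}
   open: L(d) ⊇ {B, ¬C, ∀r.C} — d ∉ (C ⊓ ∃t.⊤) possible
2. Hence d : (C ⊓ ∃t.⊤): not entailed.

No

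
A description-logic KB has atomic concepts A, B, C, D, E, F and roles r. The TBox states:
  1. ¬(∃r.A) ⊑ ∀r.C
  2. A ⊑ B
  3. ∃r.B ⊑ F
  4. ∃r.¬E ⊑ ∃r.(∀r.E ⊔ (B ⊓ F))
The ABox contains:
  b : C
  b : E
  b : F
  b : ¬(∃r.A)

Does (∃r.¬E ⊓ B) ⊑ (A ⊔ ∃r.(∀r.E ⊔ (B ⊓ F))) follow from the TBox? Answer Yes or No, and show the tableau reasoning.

Yes

1. (∃r.¬E ⊓ B) ⊑ (A ⊔ ∃r.(∀r.E ⊔ (B ⊓ F)))  ⇔  ((∃r.¬E ⊓ B) ⊓ (¬A ⊓ ∀r.(∃r.¬E ⊓ (¬B ⊔ ¬F)))) unsat w.r.t. T
   all branches close; clash {F, ¬F} at an ∃-successor
2. Hence (∃r.¬E ⊓ B) ⊑ (A ⊔ ∃r.(∀r.E ⊔ (B ⊓ F))): entailed.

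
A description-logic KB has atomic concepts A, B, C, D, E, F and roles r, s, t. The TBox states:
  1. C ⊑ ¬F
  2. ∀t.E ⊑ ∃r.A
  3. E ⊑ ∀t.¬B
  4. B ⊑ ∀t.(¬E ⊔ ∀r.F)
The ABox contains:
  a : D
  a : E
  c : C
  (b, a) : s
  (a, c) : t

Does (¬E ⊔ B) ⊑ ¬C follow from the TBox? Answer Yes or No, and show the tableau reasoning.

No

1. (¬E ⊔ B) ⊑ ¬C  ⇔  ((¬E ⊔ B) ⊓ C) unsat w.r.t. T
   apply at x₀: C⊑¬F
   open: L(x₀) ⊇ {C, ¬B, ¬E, ¬F, ∃t.¬E} (+ ∃-successors)
2. Hence (¬E ⊔ B) ⊑ ¬C: not entailed.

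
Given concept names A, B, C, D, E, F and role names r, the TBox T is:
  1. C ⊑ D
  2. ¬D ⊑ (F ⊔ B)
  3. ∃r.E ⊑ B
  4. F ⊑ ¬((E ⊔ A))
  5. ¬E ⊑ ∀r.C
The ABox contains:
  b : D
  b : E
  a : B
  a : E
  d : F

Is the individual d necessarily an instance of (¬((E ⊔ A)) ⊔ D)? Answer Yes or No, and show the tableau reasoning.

1. d : (¬((E ⊔ A)) ⊔ D)?  L(d) = {F} ∪ {((E ⊔ A) ⊓ ¬D)}
   clash {D, ¬D} at d — d ∈ (¬((E ⊔ A)) ⊔ D)
2. Hence d : (¬((E ⊔ A)) ⊔ D): entailed.

Yes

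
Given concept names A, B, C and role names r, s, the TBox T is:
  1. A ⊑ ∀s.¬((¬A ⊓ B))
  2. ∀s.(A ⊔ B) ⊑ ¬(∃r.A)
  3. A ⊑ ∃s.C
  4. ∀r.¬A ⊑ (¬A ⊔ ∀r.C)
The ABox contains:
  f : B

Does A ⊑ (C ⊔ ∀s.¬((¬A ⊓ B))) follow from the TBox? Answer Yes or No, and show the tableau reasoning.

Yes

1. A ⊑ (C ⊔ ∀s.¬((¬A ⊓ B)))  ⇔  (A ⊓ (¬C ⊓ ∃s.(¬A ⊓ B))) unsat w.r.t. T
   all branches close; clash {B, ¬B} at an ∃-successor
2. Hence A ⊑ (C ⊔ ∀s.¬((¬A ⊓ B))): entailed.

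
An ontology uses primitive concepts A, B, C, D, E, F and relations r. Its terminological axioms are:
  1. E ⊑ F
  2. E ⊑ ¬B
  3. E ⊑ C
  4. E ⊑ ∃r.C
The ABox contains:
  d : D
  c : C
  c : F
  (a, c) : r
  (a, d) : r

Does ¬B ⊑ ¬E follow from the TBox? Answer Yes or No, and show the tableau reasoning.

No

1. ¬B ⊑ ¬E  ⇔  (¬B ⊓ E) unsat w.r.t. T
   apply at x₀: E⊑F; E⊑C; E⊑∃r.C
   open: L(x₀) ⊇ {C, E, F, ¬B, ∃r.C} (+ ∃-successors)
2. Hence ¬B ⊑ ¬E: not entailed.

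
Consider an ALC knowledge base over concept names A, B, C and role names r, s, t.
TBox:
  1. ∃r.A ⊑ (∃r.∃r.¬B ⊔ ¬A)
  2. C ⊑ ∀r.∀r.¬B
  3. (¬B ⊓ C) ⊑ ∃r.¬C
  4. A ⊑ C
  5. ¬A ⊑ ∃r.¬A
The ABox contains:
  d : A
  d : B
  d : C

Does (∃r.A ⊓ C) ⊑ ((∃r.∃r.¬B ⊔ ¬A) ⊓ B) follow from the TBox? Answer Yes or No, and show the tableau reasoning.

No

1. (∃r.A ⊓ C) ⊑ ((∃r.∃r.¬B ⊔ ¬A) ⊓ B)  ⇔  ((∃r.A ⊓ C) ⊓ ((∀r.∀r.B ⊓ A) ⊔ ¬B)) unsat w.r.t. T
   apply at x₀: ∃r.A⊑(∃r.∃r.¬B ⊔ ¬A); C⊑∀r.∀r.¬B
   open: L(x₀) ⊇ {A, C, ¬B, ∀r.∀r.¬B, ∃r.A, …} (+ ∃-successors)
2. Hence (∃r.A ⊓ C) ⊑ ((∃r.∃r.¬B ⊔ ¬A) ⊓ B): not entailed.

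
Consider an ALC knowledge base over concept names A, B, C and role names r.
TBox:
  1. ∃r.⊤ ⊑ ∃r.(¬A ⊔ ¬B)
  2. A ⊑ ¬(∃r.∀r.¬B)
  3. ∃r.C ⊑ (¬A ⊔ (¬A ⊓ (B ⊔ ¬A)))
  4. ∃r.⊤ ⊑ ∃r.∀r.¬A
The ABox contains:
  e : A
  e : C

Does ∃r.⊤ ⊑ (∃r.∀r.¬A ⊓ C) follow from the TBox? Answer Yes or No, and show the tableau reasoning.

No

1. ∃r.⊤ ⊑ (∃r.∀r.¬A ⊓ C)  ⇔  (∃r.⊤ ⊓ (∀r.∃r.A ⊔ ¬C)) unsat w.r.t. T
   apply at x₀: ∃r.⊤⊑∃r.(¬A ⊔ ¬B); ∃r.⊤⊑∃r.∀r.¬A
   open: L(x₀) ⊇ {¬A, ¬C, ∀r.¬C, ∃r.(¬A ⊔ ¬B), ∃r.∀r.¬A, …} (+ ∃-successors)
2. Hence ∃r.⊤ ⊑ (∃r.∀r.¬A ⊓ C): not entailed.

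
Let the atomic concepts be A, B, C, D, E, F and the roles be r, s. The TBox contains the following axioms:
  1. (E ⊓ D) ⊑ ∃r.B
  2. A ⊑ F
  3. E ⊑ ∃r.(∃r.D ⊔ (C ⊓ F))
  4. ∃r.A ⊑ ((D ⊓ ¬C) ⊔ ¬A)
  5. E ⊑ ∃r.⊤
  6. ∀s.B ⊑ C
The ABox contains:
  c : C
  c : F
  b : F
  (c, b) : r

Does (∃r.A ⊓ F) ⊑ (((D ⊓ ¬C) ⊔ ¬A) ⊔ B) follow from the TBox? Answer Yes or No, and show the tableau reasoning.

Yes

1. (∃r.A ⊓ F) ⊑ (((D ⊓ ¬C) ⊔ ¬A) ⊔ B)  ⇔  ((∃r.A ⊓ F) ⊓ (((¬D ⊔ C) ⊓ A) ⊓ ¬B)) unsat w.r.t. T
   all branches close; clash {A, ¬A} at x₀
2. Hence (∃r.A ⊓ F) ⊑ (((D ⊓ ¬C) ⊔ ¬A) ⊔ B): entailed.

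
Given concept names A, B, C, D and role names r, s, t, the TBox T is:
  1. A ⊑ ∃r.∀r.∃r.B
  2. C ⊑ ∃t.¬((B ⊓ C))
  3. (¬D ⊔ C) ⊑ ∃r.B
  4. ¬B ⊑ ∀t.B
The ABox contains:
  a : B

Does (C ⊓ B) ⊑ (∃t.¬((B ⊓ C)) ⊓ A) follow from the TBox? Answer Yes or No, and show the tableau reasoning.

1. (C ⊓ B) ⊑ (∃t.¬((B ⊓ C)) ⊓ A)  ⇔  ((C ⊓ B) ⊓ (∀t.(B ⊓ C) ⊔ ¬A)) unsat w.r.t. T
   apply at x₀: C⊑∃t.¬((B ⊓ C))
   open: L(x₀) ⊇ {B, C, ¬A, ∃r.B, ∃t.(¬B ⊔ ¬C)} (+ ∃-successors)
2. Hence (C ⊓ B) ⊑ (∃t.¬((B ⊓ C)) ⊓ A): not entailed.

No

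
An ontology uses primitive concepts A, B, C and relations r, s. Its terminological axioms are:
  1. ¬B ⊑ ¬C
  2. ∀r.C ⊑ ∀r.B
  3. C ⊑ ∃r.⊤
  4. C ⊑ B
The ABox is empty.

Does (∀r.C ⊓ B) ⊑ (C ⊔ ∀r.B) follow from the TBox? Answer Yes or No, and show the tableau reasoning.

Yes

1. (∀r.C ⊓ B) ⊑ (C ⊔ ∀r.B)  ⇔  ((∀r.C ⊓ B) ⊓ (¬C ⊓ ∃r.¬B)) unsat w.r.t. T
   all branches close; clash {B, ¬B} at an ∃-successor
2. Hence (∀r.C ⊓ B) ⊑ (C ⊔ ∀r.B): entailed.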